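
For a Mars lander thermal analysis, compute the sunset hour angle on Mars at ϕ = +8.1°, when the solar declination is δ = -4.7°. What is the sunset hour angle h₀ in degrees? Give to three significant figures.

h₀ = 89.3°

cos h₀ = −tan ϕ · tan δ = −tan(+8.1°) × tan(-4.700°) = 0.0117, so h₀ = 1.5591 rad = 89.33°.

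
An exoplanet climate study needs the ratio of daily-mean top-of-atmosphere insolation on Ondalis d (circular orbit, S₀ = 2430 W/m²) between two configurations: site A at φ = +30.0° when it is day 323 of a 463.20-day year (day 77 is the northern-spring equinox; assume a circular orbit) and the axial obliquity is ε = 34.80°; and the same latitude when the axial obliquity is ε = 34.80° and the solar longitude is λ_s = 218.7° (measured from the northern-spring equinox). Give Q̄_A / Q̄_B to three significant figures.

— Configuration A (φ=+30.0°):
Solar longitude: λ_s = 360° × (323 − 77)/463.20 = 191.192°.
sin δ = sin 34.80° × sin 191.192° = -0.11077, so δ = -6.360°.
cos H₀ = −tan(+30.0°) tan(-6.360°) = 0.0643, H₀ = 1.5064 rad.
Bracket: H₀ sin φ sin δ + cos φ cos δ sin H₀ = 1.5064×0.50000×-0.11077 + 0.86603×0.99385×0.99793 = -0.083432 + 0.858922 = 0.775490.
Q̄ = (S₀/π) × [bracket] = (2430/π) × 0.775490 = 599.84 W/m².
— Configuration B (φ=+30.0°):
Solar declination: sin δ = sin ε · sin λ_s = sin 34.80° × sin 218.7° = -0.35683, so δ = -20.906°.
cos H₀ = −tan(+30.0°) tan(-20.906°) = 0.2205, H₀ = 1.3484 rad.
Bracket: H₀ sin φ sin δ + cos φ cos δ sin H₀ = 1.3484×0.50000×-0.35683 + 0.86603×0.93417×0.97538 = -0.240575 + 0.789101 = 0.548526.
Q̄ = (S₀/π) × [bracket] = (2430/π) × 0.548526 = 424.28 W/m².
Ratio Q̄_A / Q̄_B = 599.84 / 424.28 = 1.414.

Q̄_A / Q̄_B ≈ 1.41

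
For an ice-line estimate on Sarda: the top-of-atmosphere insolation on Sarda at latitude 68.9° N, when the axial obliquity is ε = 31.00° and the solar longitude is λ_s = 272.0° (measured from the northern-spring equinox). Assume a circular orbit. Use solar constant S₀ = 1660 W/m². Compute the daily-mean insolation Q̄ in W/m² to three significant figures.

Q̄ ≈ 0.00 W/m²

Solar declination: sin δ = sin ε · sin λ_s = sin 31.00° × sin 272.0° = -0.51472, so δ = -30.979°.
cos H₀ = −tan(+68.9°) tan(-30.979°) = 1.5559 ≥ 1 ⇒ polar night, H₀ = 0 and Q̄ = 0.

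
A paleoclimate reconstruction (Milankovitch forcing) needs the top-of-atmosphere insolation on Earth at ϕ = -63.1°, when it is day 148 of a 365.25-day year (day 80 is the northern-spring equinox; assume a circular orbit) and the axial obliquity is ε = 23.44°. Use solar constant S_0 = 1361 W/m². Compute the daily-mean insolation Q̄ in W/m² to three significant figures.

Solar longitude: L_s = 360° × (148 − 80)/365.25 = 67.023°.
sin δ = sin 23.44° × sin 67.023° = 0.36623, so δ = +21.483°.
cos h₀ = −tan(-63.1°) tan(+21.483°) = 0.7758, h₀ = 0.6829 rad.
Bracket: h₀ sin ϕ sin δ + cos ϕ cos δ sin h₀ = 0.6829×-0.89180×0.36623 + 0.45243×0.93053×0.63102 = -0.223038 + 0.265659 = 0.042621.
Q̄ = (S_0/π) × [bracket] = (1361/π) × 0.042621 = 18.46 W/m².

Q̄ ≈ 18.5 W/m²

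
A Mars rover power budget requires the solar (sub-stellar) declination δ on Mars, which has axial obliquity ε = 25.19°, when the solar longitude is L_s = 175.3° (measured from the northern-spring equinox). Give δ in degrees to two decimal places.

sin δ = sin ε · sin L_s = sin 25.19° × sin 175.3° = 0.034875.
δ = arcsin(0.034875) = +2.00°.

δ = +2.00°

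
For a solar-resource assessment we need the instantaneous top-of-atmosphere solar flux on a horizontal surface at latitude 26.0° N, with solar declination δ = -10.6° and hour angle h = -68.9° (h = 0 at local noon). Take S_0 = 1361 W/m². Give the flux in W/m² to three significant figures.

323 W/m²

cos θ_z = sin ϕ sin δ + cos ϕ cos δ cos h = -0.080639 + 0.318041 = 0.237402.
Flux = S_0 · cos θ_z = 1361 × 0.237402 = 323.1 W/m².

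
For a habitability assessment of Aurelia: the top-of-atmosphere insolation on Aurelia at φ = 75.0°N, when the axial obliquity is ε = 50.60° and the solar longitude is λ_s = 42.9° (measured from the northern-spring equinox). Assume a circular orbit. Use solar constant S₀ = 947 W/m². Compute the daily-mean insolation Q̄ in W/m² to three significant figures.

Q̄ ≈ 481 W/m²

Solar declination: sin δ = sin ε · sin λ_s = sin 50.60° × sin 42.9° = 0.52602, so δ = +31.737°.
cos H₀ = −tan(+75.0°) tan(+31.737°) = -2.3083 ≤ −1 ⇒ polar day, H₀ = π.
Bracket: H₀ sin φ sin δ + cos φ cos δ sin H₀ = 3.1416×0.96593×0.52602 + 0.25882×0.85047×0.00000 = 1.596242 + 0.000000 = 1.596242.
Q̄ = (S₀/π) × [bracket] = (947/π) × 1.596242 = 481.2 W/m².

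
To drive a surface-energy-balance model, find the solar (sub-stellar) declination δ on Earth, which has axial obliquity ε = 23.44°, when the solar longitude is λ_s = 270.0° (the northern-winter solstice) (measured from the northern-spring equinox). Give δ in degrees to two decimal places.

δ = -23.44°

sin δ = sin ε · sin λ_s = sin 23.44° × sin 270.0° = -0.397789.
δ = arcsin(-0.397789) = -23.44°.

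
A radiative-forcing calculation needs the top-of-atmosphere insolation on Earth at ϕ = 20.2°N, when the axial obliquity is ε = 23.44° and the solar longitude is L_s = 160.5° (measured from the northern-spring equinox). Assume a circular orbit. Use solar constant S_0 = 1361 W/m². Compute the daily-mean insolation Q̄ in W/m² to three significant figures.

Q̄ ≈ 435 W/m²

Solar declination: sin δ = sin ε · sin L_s = sin 23.44° × sin 160.5° = 0.13278, so δ = +7.631°.
cos h₀ = −tan(+20.2°) tan(+7.631°) = -0.0493, h₀ = 1.6201 rad.
Bracket: h₀ sin ϕ sin δ + cos ϕ cos δ sin h₀ = 1.6201×0.34530×0.13278 + 0.93849×0.99114×0.99878 = 0.074280 + 0.929040 = 1.003320.
Q̄ = (S_0/π) × [bracket] = (1361/π) × 1.003320 = 434.7 W/m².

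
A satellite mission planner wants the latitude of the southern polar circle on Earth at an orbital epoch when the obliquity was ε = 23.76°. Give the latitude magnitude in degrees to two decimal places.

66.24°

The polar circle is the lowest latitude that experiences at least one full rotation of continuous darkness at the northern-summer solstice; it lies at |φ| = 90° − ε = 90° − 23.76° = 66.24°.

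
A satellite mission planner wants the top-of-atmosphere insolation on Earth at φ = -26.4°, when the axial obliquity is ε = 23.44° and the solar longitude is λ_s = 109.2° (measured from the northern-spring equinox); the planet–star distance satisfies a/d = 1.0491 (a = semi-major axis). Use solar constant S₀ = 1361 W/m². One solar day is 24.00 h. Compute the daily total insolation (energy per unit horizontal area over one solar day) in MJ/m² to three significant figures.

Solar declination: sin δ = sin ε · sin λ_s = sin 23.44° × sin 109.2° = 0.37566, so δ = +22.065°.
cos H₀ = −tan(-26.4°) tan(+22.065°) = 0.2012, H₀ = 1.3682 rad.
Bracket: H₀ sin φ sin δ + cos φ cos δ sin H₀ = 1.3682×-0.44464×0.37566 + 0.89571×0.92676×0.97955 = -0.228535 + 0.813132 = 0.584597.
Inverse-square distance factor (a/d)² = 1.0491² = 1.100611.
Q̄ = (S₀/π) × 1.100611 × [bracket] = (1361/π) × 1.100611 × 0.584597 = 278.74 W/m².
Daily total = Q̄ × 24.00 h × 3600 s/h = 278.74 × 24.00 × 3600 / 10⁶ = 24.08 MJ/m².

24.1 MJ/m²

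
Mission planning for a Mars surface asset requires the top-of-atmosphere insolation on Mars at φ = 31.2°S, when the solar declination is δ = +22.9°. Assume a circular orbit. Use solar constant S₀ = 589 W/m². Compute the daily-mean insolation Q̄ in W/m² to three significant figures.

cos H₀ = −tan(-31.2°) tan(+22.900°) = 0.2558, H₀ = 1.3121 rad.
Bracket: H₀ sin φ sin δ + cos φ cos δ sin H₀ = 1.3121×-0.51803×0.38912 + 0.85536×0.92119×0.96672 = -0.264488 + 0.761726 = 0.497238.
Q̄ = (S₀/π) × [bracket] = (589/π) × 0.497238 = 93.22 W/m².

Q̄ ≈ 93.2 W/m²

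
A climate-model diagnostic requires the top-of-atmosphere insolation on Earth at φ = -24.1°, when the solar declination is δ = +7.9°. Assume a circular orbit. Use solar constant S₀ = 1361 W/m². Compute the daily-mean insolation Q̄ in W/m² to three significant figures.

Q̄ ≈ 354 W/m²

cos H₀ = −tan(-24.1°) tan(+7.900°) = 0.0621, H₀ = 1.5087 rad.
Bracket: H₀ sin φ sin δ + cos φ cos δ sin H₀ = 1.5087×-0.40833×0.13744 + 0.91283×0.99051×0.99807 = -0.084670 + 0.902422 = 0.817752.
Q̄ = (S₀/π) × [bracket] = (1361/π) × 0.817752 = 354.3 W/m².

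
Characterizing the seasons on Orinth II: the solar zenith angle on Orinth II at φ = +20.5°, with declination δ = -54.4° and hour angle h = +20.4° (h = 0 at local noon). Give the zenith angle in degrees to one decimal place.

cos θ_z = sin φ sin δ + cos φ cos δ cos h = -0.284754 + 0.511061 = 0.226307.
θ_z = arccos(0.226307) = 76.9°.

θ_z = 76.9°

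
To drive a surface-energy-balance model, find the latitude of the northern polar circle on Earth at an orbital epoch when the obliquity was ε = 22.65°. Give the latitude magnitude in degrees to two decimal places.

67.35°

The polar circle is the lowest latitude that experiences at least one full rotation of continuous daylight at the northern-summer solstice; it lies at |ϕ| = 90° − ε = 90° − 22.65° = 67.35°.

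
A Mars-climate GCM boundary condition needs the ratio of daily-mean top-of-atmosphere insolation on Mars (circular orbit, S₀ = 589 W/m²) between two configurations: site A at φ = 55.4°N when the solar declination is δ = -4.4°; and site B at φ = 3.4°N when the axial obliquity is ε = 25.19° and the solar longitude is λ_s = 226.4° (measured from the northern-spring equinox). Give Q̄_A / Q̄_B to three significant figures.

Q̄_A / Q̄_B ≈ 0.511

— Configuration A (φ=+55.4°):
cos H₀ = −tan(+55.4°) tan(-4.400°) = 0.1115, H₀ = 1.4590 rad.
Bracket: H₀ sin φ sin δ + cos φ cos δ sin H₀ = 1.4590×0.82314×-0.07672 + 0.56784×0.99705×0.99376 = -0.092138 + 0.562632 = 0.470494.
Q̄ = (S₀/π) × [bracket] = (589/π) × 0.470494 = 88.210 W/m².
— Configuration B (φ=+3.4°):
Solar declination: sin δ = sin ε · sin λ_s = sin 25.19° × sin 226.4° = -0.30822, so δ = -17.952°.
cos H₀ = −tan(+3.4°) tan(-17.952°) = 0.0192, H₀ = 1.5515 rad.
Bracket: H₀ sin φ sin δ + cos φ cos δ sin H₀ = 1.5515×0.05931×-0.30822 + 0.99824×0.95131×0.99981 = -0.028362 + 0.949455 = 0.921093.
Q̄ = (S₀/π) × [bracket] = (589/π) × 0.921093 = 172.69 W/m².
Ratio Q̄_A / Q̄_B = 88.210 / 172.69 = 0.5108.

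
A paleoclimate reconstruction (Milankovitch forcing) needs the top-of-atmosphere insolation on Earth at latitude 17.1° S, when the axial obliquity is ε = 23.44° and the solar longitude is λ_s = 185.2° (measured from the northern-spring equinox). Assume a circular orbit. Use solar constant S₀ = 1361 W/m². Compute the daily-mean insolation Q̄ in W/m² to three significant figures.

Q̄ ≈ 421 W/m²

Solar declination: sin δ = sin ε · sin λ_s = sin 23.44° × sin 185.2° = -0.03605, so δ = -2.066°.
cos H₀ = −tan(-17.1°) tan(-2.066°) = -0.0111, H₀ = 1.5819 rad.
Bracket: H₀ sin φ sin δ + cos φ cos δ sin H₀ = 1.5819×-0.29404×-0.03605 + 0.95579×0.99935×0.99994 = 0.016768 + 0.955111 = 0.971879.
Q̄ = (S₀/π) × [bracket] = (1361/π) × 0.971879 = 421.0 W/m².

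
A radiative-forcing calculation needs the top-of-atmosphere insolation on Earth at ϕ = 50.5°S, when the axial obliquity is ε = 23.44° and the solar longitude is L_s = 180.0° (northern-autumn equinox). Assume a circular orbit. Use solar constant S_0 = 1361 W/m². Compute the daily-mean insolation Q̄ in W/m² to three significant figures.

Q̄ ≈ 276 W/m²

Solar declination: sin δ = sin ε · sin L_s = sin 23.44° × sin 180.0° = 0.00000, so δ = +0.000°.
cos h₀ = −tan(-50.5°) tan(+0.000°) = 0.0000, h₀ = 1.5708 rad.
Bracket: h₀ sin ϕ sin δ + cos ϕ cos δ sin h₀ = 1.5708×-0.77162×0.00000 + 0.63608×1.00000×1.00000 = -0.000000 + 0.636080 = 0.636080.
Q̄ = (S_0/π) × [bracket] = (1361/π) × 0.636080 = 275.6 W/m².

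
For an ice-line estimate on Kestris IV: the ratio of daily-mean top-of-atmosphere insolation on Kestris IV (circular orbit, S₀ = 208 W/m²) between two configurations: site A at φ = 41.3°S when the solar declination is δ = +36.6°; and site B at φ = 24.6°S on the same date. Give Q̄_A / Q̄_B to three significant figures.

Q̄_A / Q̄_B ≈ 0.310

— Configuration A (φ=-41.3°):
cos H₀ = −tan(-41.3°) tan(+36.600°) = 0.6524, H₀ = 0.8600 rad.
Bracket: H₀ sin φ sin δ + cos φ cos δ sin H₀ = 0.8600×-0.66000×0.59622 + 0.75126×0.80282×0.75783 = -0.338414 + 0.457067 = 0.118653.
Q̄ = (S₀/π) × [bracket] = (208/π) × 0.118653 = 7.8558 W/m².
— Configuration B (φ=-24.6°):
cos H₀ = −tan(-24.6°) tan(+36.600°) = 0.3400, H₀ = 1.2239 rad.
Bracket: H₀ sin φ sin δ + cos φ cos δ sin H₀ = 1.2239×-0.41628×0.59622 + 0.90924×0.80282×0.94042 = -0.303765 + 0.686465 = 0.382700.
Q̄ = (S₀/π) × [bracket] = (208/π) × 0.382700 = 25.338 W/m².
Ratio Q̄_A / Q̄_B = 7.8558 / 25.338 = 0.3100.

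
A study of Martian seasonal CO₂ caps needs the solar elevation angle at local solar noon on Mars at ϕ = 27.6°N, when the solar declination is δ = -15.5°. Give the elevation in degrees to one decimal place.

46.9°

At local noon the hour angle is zero, so the zenith angle equals |ϕ − δ| = |+27.6° − (-15.500°)| = 43.100°.
Elevation = 90° − 43.100° = 46.9°.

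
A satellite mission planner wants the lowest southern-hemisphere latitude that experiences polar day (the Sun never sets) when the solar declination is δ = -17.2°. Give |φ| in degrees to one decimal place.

Polar day requires cos H₀ = −tan φ tan δ ≤ −1, i.e. tan φ tan δ ≥ 1.
The boundary is |tan φ| · |tan δ| = 1, so |φ| = 90° − |δ| = 90° − 17.2° = 72.8° in the southern hemisphere.

|φ| = 72.8°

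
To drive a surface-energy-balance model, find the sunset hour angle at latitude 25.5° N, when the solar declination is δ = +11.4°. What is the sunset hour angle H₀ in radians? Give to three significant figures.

H₀ = 1.67 rad

cos H₀ = −tan φ · tan δ = −tan(+25.5°) × tan(+11.400°) = -0.0962, so H₀ = 1.6671 rad = 95.52°.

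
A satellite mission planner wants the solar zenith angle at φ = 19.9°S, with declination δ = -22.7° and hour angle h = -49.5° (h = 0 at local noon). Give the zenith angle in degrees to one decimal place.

cos θ_z = sin φ sin δ + cos φ cos δ cos h = 0.131355 + 0.563365 = 0.694720.
θ_z = arccos(0.694720) = 46.0°.

θ_z = 46.0°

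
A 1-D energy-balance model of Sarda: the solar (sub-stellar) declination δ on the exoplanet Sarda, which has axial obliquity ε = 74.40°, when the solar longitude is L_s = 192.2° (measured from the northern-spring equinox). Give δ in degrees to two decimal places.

δ = -11.74°

sin δ = sin ε · sin L_s = sin 74.40° × sin 192.2° = -0.203540.
δ = arcsin(-0.203540) = -11.74°.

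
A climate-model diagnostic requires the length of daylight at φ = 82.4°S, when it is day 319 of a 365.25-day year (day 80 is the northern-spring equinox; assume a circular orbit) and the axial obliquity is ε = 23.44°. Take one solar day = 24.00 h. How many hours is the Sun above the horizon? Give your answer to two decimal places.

24.00 h

Solar longitude: λ_s = 360° × (319 − 80)/365.25 = 235.565°.
sin δ = sin 23.44° × sin 235.565° = -0.32808, so δ = -19.152°.
Sunrise equation: cos H₀ = −tan φ · tan δ = -2.6029 ≤ −1, so the Sun never sets (polar day) and H₀ = π.
Daylight = 2H₀/(2π) × 24.00 h = (3.1416/π) × 24.00 = 24.00 h.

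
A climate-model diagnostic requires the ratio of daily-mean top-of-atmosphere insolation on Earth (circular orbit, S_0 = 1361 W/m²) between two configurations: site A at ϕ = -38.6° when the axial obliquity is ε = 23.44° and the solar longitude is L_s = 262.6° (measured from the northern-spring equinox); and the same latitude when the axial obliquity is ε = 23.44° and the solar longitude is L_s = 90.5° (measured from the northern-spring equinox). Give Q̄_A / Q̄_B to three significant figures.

— Configuration A (ϕ=-38.6°):
Solar declination: sin δ = sin ε · sin L_s = sin 23.44° × sin 262.6° = -0.39448, so δ = -23.233°.
cos h₀ = −tan(-38.6°) tan(-23.233°) = -0.3427, h₀ = 1.9206 rad.
Bracket: h₀ sin ϕ sin δ + cos ϕ cos δ sin h₀ = 1.9206×-0.62388×-0.39448 + 0.78152×0.91891×0.93945 = 0.472675 + 0.674663 = 1.147338.
Q̄ = (S_0/π) × [bracket] = (1361/π) × 1.147338 = 497.05 W/m².
— Configuration B (ϕ=-38.6°):
Solar declination: sin δ = sin ε · sin L_s = sin 23.44° × sin 90.5° = 0.39777, so δ = +23.439°.
cos h₀ = −tan(-38.6°) tan(+23.439°) = 0.3461, h₀ = 1.2174 rad.
Bracket: h₀ sin ϕ sin δ + cos ϕ cos δ sin h₀ = 1.2174×-0.62388×0.39777 + 0.78152×0.91748×0.93820 = -0.302111 + 0.672717 = 0.370606.
Q̄ = (S_0/π) × [bracket] = (1361/π) × 0.370606 = 160.55 W/m².
Ratio Q̄_A / Q̄_B = 497.05 / 160.55 = 3.096.

Q̄_A / Q̄_B ≈ 3.10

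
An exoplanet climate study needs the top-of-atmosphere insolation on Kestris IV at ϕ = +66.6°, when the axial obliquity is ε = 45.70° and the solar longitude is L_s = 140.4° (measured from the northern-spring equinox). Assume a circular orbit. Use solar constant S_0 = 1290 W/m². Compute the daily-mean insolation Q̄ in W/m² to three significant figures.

Q̄ ≈ 540 W/m²

Solar declination: sin δ = sin ε · sin L_s = sin 45.70° × sin 140.4° = 0.45620, so δ = +27.142°.
cos h₀ = −tan(+66.6°) tan(+27.142°) = -1.1847 ≤ −1 ⇒ polar day, h₀ = π.
Bracket: h₀ sin ϕ sin δ + cos ϕ cos δ sin h₀ = 3.1416×0.91775×0.45620 + 0.39715×0.88988×0.00000 = 1.315317 + 0.000000 = 1.315317.
Q̄ = (S_0/π) × [bracket] = (1290/π) × 1.315317 = 540.1 W/m².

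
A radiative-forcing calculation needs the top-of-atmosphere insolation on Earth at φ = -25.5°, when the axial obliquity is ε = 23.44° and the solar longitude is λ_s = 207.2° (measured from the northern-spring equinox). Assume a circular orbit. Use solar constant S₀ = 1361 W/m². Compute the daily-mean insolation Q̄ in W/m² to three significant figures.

Q̄ ≈ 439 W/m²

Solar declination: sin δ = sin ε · sin λ_s = sin 23.44° × sin 207.2° = -0.18183, so δ = -10.476°.
cos H₀ = −tan(-25.5°) tan(-10.476°) = -0.0882, H₀ = 1.6591 rad.
Bracket: H₀ sin φ sin δ + cos φ cos δ sin H₀ = 1.6591×-0.43051×-0.18183 + 0.90259×0.98333×0.99610 = 0.129874 + 0.884082 = 1.013956.
Q̄ = (S₀/π) × [bracket] = (1361/π) × 1.013956 = 439.3 W/m².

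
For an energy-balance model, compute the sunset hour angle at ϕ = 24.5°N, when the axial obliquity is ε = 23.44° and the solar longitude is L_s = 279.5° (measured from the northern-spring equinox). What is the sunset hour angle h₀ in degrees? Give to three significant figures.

h₀ = 78.8°

Solar declination: sin δ = sin ε · sin L_s = sin 23.44° × sin 279.5° = -0.39233, so δ = -23.100°.
cos h₀ = −tan ϕ · tan δ = −tan(+24.5°) × tan(-23.100°) = 0.1944, so h₀ = 1.3752 rad = 78.79°.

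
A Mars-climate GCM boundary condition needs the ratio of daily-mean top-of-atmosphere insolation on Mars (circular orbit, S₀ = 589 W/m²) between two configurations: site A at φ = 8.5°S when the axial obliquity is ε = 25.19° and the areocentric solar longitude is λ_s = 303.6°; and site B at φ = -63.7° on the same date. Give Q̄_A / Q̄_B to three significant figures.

Q̄_A / Q̄_B ≈ 0.967

— Configuration A (φ=-8.5°):
sin δ = sin 25.19° × sin 303.6° = -0.35451, so δ = -20.763°.
cos H₀ = −tan(-8.5°) tan(-20.763°) = -0.0567, H₀ = 1.6275 rad.
Bracket: H₀ sin φ sin δ + cos φ cos δ sin H₀ = 1.6275×-0.14781×-0.35451 + 0.98902×0.93505×0.99839 = 0.085281 + 0.923294 = 1.008575.
Q̄ = (S₀/π) × [bracket] = (589/π) × 1.008575 = 189.09 W/m².
— Configuration B (φ=-63.7°):
cos H₀ = −tan(-63.7°) tan(-20.763°) = -0.7671, H₀ = 2.4451 rad.
Bracket: H₀ sin φ sin δ + cos φ cos δ sin H₀ = 2.4451×-0.89649×-0.35451 + 0.44307×0.93505×0.64151 = 0.777089 + 0.265773 = 1.042862.
Q̄ = (S₀/π) × [bracket] = (589/π) × 1.042862 = 195.52 W/m².
Ratio Q̄_A / Q̄_B = 189.09 / 195.52 = 0.9671.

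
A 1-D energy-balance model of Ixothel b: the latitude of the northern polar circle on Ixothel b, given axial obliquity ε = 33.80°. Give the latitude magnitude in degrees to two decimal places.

The polar circle is the lowest latitude that experiences at least one full rotation of continuous daylight at the northern-summer solstice; it lies at |φ| = 90° − ε = 90° − 33.80° = 56.20°.

56.20°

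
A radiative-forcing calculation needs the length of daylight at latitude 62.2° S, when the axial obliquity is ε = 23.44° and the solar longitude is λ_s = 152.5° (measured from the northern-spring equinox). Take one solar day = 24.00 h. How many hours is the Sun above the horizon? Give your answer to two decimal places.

9.23 h

Solar declination: sin δ = sin ε · sin λ_s = sin 23.44° × sin 152.5° = 0.18368, so δ = +10.584°.
cos H₀ = −tan φ · tan δ = −tan(-62.2°) × tan(+10.584°) = 0.3544, so H₀ = 1.2085 rad = 69.24°.
Daylight = 2H₀/(2π) × 24.00 h = (1.2085/π) × 24.00 = 9.23 h.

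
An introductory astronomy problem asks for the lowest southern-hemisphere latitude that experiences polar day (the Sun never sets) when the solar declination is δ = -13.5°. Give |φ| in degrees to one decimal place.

Polar day requires cos H₀ = −tan φ tan δ ≤ −1, i.e. tan φ tan δ ≥ 1.
The boundary is |tan φ| · |tan δ| = 1, so |φ| = 90° − |δ| = 90° − 13.5° = 76.5° in the southern hemisphere.

|φ| = 76.5°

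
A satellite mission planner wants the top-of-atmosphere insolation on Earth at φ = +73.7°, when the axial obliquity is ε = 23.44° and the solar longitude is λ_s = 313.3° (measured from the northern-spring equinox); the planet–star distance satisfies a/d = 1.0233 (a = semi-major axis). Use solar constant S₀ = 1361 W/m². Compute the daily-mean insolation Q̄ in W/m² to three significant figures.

Q̄ ≈ 0.00 W/m²

Solar declination: sin δ = sin ε · sin λ_s = sin 23.44° × sin 313.3° = -0.28950, so δ = -16.828°.
cos H₀ = −tan(+73.7°) tan(-16.828°) = 1.0343 ≥ 1 ⇒ polar night, H₀ = 0 and Q̄ = 0.
Inverse-square distance factor (a/d)² = 1.0233² = 1.047143.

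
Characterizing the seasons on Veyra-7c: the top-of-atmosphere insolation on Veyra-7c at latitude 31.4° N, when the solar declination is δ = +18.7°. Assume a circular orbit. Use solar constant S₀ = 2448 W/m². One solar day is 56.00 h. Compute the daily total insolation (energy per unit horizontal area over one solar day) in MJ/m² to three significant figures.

cos H₀ = −tan(+31.4°) tan(+18.700°) = -0.2066, H₀ = 1.7789 rad.
Bracket: H₀ sin φ sin δ + cos φ cos δ sin H₀ = 1.7789×0.52101×0.32061 + 0.85355×0.94721×0.97842 = 0.297149 + 0.791044 = 1.088193.
Q̄ = (S₀/π) × [bracket] = (2448/π) × 1.088193 = 847.94 W/m².
Daily total = Q̄ × 56.00 h × 3600 s/h = 847.94 × 56.00 × 3600 / 10⁶ = 170.9 MJ/m².

171 MJ/m²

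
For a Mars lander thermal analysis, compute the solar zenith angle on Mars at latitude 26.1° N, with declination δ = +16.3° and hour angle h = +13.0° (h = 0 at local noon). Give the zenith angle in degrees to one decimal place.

cos θ_z = sin φ sin δ + cos φ cos δ cos h = 0.123476 + 0.839840 = 0.963316.
θ_z = arccos(0.963316) = 15.6°.

θ_z = 15.6°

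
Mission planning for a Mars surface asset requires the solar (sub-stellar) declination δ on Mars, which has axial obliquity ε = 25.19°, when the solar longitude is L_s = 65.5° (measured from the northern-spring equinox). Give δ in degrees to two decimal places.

sin δ = sin ε · sin L_s = sin 25.19° × sin 65.5° = 0.387299.
δ = arcsin(0.387299) = +22.79°.

δ = +22.79°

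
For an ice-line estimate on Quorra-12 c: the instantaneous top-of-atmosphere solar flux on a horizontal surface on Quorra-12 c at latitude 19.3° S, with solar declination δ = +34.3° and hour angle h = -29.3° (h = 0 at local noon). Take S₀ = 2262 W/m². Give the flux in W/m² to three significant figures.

1.12e+03 W/m²

cos θ_z = sin φ sin δ + cos φ cos δ cos h = -0.186253 + 0.679928 = 0.493675.
Flux = S₀ · cos θ_z = 2262 × 0.493675 = 1117 W/m².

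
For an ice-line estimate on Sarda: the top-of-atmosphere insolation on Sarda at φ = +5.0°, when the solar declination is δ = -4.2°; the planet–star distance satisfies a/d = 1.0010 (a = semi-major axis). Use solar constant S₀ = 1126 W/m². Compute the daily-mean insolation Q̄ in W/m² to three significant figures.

cos H₀ = −tan(+5.0°) tan(-4.200°) = 0.0064, H₀ = 1.5644 rad.
Bracket: H₀ sin φ sin δ + cos φ cos δ sin H₀ = 1.5644×0.08716×-0.07324 + 0.99619×0.99731×0.99998 = -0.009987 + 0.993490 = 0.983503.
Inverse-square distance factor (a/d)² = 1.0010² = 1.002001.
Q̄ = (S₀/π) × 1.002001 × [bracket] = (1126/π) × 1.002001 × 0.983503 = 353.2 W/m².

Q̄ ≈ 353 W/m²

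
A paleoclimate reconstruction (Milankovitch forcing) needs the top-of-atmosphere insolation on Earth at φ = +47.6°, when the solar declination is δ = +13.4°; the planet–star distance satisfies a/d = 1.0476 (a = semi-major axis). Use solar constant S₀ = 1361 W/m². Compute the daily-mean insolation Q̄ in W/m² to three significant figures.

Q̄ ≈ 450 W/m²

cos H₀ = −tan(+47.6°) tan(+13.400°) = -0.2609, H₀ = 1.8347 rad.
Bracket: H₀ sin φ sin δ + cos φ cos δ sin H₀ = 1.8347×0.73846×0.23175 + 0.67430×0.97278×0.96537 = 0.313987 + 0.633230 = 0.947217.
Inverse-square distance factor (a/d)² = 1.0476² = 1.097466.
Q̄ = (S₀/π) × 1.097466 × [bracket] = (1361/π) × 1.097466 × 0.947217 = 450.3 W/m².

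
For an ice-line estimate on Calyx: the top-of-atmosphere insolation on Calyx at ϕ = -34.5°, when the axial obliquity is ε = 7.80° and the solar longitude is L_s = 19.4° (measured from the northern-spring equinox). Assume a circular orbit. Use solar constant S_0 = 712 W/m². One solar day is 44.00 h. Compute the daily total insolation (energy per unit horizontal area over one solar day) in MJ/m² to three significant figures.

28.1 MJ/m²

Solar declination: sin δ = sin ε · sin L_s = sin 7.80° × sin 19.4° = 0.04508, so δ = +2.584°.
cos h₀ = −tan(-34.5°) tan(+2.584°) = 0.0310, h₀ = 1.5398 rad.
Bracket: h₀ sin ϕ sin δ + cos ϕ cos δ sin h₀ = 1.5398×-0.56641×0.04508 + 0.82413×0.99898×0.99952 = -0.039317 + 0.822894 = 0.783577.
Q̄ = (S_0/π) × [bracket] = (712/π) × 0.783577 = 177.59 W/m².
Daily total = Q̄ × 44.00 h × 3600 s/h = 177.59 × 44.00 × 3600 / 10⁶ = 28.13 MJ/m².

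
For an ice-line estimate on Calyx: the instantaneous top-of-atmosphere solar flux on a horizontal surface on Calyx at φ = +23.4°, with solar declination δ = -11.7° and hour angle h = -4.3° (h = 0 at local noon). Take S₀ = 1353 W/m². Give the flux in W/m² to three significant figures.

cos θ_z = sin φ sin δ + cos φ cos δ cos h = -0.080537 + 0.896157 = 0.815620.
Flux = S₀ · cos θ_z = 1353 × 0.815620 = 1104 W/m².

1.10e+03 W/m²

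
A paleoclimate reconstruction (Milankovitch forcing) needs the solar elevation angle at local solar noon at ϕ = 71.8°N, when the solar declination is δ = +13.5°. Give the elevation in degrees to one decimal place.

31.7°

At local noon the hour angle is zero, so the zenith angle equals |ϕ − δ| = |+71.8° − (+13.500°)| = 58.300°.
Elevation = 90° − 58.300° = 31.7°.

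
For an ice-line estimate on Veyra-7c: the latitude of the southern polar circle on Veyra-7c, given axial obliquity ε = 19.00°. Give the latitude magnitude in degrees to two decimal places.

The polar circle is the lowest latitude that experiences at least one full rotation of continuous darkness at the northern-summer solstice; it lies at |φ| = 90° − ε = 90° − 19.00° = 71.00°.

71.00°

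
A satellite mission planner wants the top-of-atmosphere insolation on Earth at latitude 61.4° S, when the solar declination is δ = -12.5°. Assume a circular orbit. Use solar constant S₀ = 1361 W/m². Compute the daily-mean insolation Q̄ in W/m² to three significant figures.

cos H₀ = −tan(-61.4°) tan(-12.500°) = -0.4066, H₀ = 1.9895 rad.
Bracket: H₀ sin φ sin δ + cos φ cos δ sin H₀ = 1.9895×-0.87798×-0.21644 + 0.47869×0.97630×0.91360 = 0.378065 + 0.426966 = 0.805031.
Q̄ = (S₀/π) × [bracket] = (1361/π) × 0.805031 = 348.8 W/m².

Q̄ ≈ 349 W/m²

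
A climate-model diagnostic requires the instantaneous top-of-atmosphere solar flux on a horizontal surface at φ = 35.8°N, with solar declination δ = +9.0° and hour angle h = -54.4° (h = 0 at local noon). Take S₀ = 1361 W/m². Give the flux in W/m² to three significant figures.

759 W/m²

cos θ_z = sin φ sin δ + cos φ cos δ cos h = 0.091508 + 0.466326 = 0.557834.
Flux = S₀ · cos θ_z = 1361 × 0.557834 = 759.2 W/m².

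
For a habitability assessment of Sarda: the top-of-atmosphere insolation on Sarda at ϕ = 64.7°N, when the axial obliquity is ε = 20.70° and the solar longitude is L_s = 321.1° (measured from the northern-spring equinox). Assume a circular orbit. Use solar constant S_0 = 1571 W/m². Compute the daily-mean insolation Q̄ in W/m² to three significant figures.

Q̄ ≈ 75.4 W/m²

Solar declination: sin δ = sin ε · sin L_s = sin 20.70° × sin 321.1° = -0.22197, so δ = -12.825°.
cos h₀ = −tan(+64.7°) tan(-12.825°) = 0.4816, h₀ = 1.0683 rad.
Bracket: h₀ sin ϕ sin δ + cos ϕ cos δ sin h₀ = 1.0683×0.90408×-0.22197 + 0.42736×0.97505×0.87639 = -0.214385 + 0.365189 = 0.150804.
Q̄ = (S_0/π) × [bracket] = (1571/π) × 0.150804 = 75.41 W/m².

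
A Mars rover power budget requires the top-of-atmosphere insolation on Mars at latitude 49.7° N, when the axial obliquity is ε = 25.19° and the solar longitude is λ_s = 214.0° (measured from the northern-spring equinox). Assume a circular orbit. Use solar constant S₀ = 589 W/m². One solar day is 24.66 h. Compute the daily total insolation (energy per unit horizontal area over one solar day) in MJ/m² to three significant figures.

Solar declination: sin δ = sin ε · sin λ_s = sin 25.19° × sin 214.0° = -0.23800, so δ = -13.769°.
cos H₀ = −tan(+49.7°) tan(-13.769°) = 0.2889, H₀ = 1.2777 rad.
Bracket: H₀ sin φ sin δ + cos φ cos δ sin H₀ = 1.2777×0.76267×-0.23800 + 0.64679×0.97126×0.95734 = -0.231922 + 0.601402 = 0.369480.
Q̄ = (S₀/π) × [bracket] = (589/π) × 0.369480 = 69.272 W/m².
Daily total = Q̄ × 24.66 h × 3600 s/h = 69.272 × 24.66 × 3600 / 10⁶ = 6.150 MJ/m².

6.15 MJ/m²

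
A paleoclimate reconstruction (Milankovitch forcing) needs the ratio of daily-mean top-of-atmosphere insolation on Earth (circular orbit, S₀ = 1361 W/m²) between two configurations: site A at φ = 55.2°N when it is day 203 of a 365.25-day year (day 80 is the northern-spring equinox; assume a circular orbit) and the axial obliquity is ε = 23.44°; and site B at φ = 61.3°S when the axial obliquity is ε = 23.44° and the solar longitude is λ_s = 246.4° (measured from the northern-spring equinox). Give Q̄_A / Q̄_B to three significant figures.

— Configuration A (φ=+55.2°):
Solar longitude: λ_s = 360° × (203 − 80)/365.25 = 121.232°.
sin δ = sin 23.44° × sin 121.232° = 0.34014, so δ = +19.885°.
cos H₀ = −tan(+55.2°) tan(+19.885°) = -0.5204, H₀ = 2.1181 rad.
Bracket: H₀ sin φ sin δ + cos φ cos δ sin H₀ = 2.1181×0.82115×0.34014 + 0.57071×0.94038×0.85391 = 0.591598 + 0.458280 = 1.049878.
Q̄ = (S₀/π) × [bracket] = (1361/π) × 1.049878 = 454.83 W/m².
— Configuration B (φ=-61.3°):
Solar declination: sin δ = sin ε · sin λ_s = sin 23.44° × sin 246.4° = -0.36452, so δ = -21.378°.
cos H₀ = −tan(-61.3°) tan(-21.378°) = -0.7150, H₀ = 2.3674 rad.
Bracket: H₀ sin φ sin δ + cos φ cos δ sin H₀ = 2.3674×-0.87715×-0.36452 + 0.48022×0.93120×0.69912 = 0.756949 + 0.312633 = 1.069582.
Q̄ = (S₀/π) × [bracket] = (1361/π) × 1.069582 = 463.36 W/m².
Ratio Q̄_A / Q̄_B = 454.83 / 463.36 = 0.9816.

Q̄_A / Q̄_B ≈ 0.982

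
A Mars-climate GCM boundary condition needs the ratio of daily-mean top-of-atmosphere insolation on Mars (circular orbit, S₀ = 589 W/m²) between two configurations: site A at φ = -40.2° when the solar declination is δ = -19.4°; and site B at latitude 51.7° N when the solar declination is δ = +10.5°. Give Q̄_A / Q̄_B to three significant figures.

Q̄_A / Q̄_B ≈ 1.28

— Configuration A (φ=-40.2°):
cos H₀ = −tan(-40.2°) tan(-19.400°) = -0.2976, H₀ = 1.8730 rad.
Bracket: H₀ sin φ sin δ + cos φ cos δ sin H₀ = 1.8730×-0.64546×-0.33216 + 0.76380×0.94322×0.95469 = 0.401564 + 0.687789 = 1.089353.
Q̄ = (S₀/π) × [bracket] = (589/π) × 1.089353 = 204.24 W/m².
— Configuration B (φ=+51.7°):
cos H₀ = −tan(+51.7°) tan(+10.500°) = -0.2347, H₀ = 1.8077 rad.
Bracket: H₀ sin φ sin δ + cos φ cos δ sin H₀ = 1.8077×0.78478×0.18224 + 0.61978×0.98325×0.97207 = 0.258534 + 0.592378 = 0.850912.
Q̄ = (S₀/π) × [bracket] = (589/π) × 0.850912 = 159.53 W/m².
Ratio Q̄_A / Q̄_B = 204.24 / 159.53 = 1.280.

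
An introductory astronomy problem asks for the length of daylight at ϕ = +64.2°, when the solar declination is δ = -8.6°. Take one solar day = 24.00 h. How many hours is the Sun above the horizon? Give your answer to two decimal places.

cos h₀ = −tan ϕ · tan δ = −tan(+64.2°) × tan(-8.600°) = 0.3128, so h₀ = 1.2526 rad = 71.77°.
Daylight = 2h₀/(2π) × 24.00 h = (1.2526/π) × 24.00 = 9.57 h.

9.57 h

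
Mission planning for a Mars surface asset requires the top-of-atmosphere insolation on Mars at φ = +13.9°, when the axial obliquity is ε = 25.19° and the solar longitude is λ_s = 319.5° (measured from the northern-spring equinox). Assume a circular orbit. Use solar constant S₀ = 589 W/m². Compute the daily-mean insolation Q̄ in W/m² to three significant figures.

Solar declination: sin δ = sin ε · sin λ_s = sin 25.19° × sin 319.5° = -0.27642, so δ = -16.047°.
cos H₀ = −tan(+13.9°) tan(-16.047°) = 0.0712, H₀ = 1.4996 rad.
Bracket: H₀ sin φ sin δ + cos φ cos δ sin H₀ = 1.4996×0.24023×-0.27642 + 0.97072×0.96104×0.99746 = -0.099580 + 0.930531 = 0.830951.
Q̄ = (S₀/π) × [bracket] = (589/π) × 0.830951 = 155.8 W/m².

Q̄ ≈ 156 W/m²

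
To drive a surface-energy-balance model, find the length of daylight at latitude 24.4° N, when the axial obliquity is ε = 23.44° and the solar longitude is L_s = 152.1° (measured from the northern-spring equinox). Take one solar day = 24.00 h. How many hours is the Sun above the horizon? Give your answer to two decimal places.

Solar declination: sin δ = sin ε · sin L_s = sin 23.44° × sin 152.1° = 0.18614, so δ = +10.727°.
cos h₀ = −tan ϕ · tan δ = −tan(+24.4°) × tan(+10.727°) = -0.0859, so h₀ = 1.6568 rad = 94.93°.
Daylight = 2h₀/(2π) × 24.00 h = (1.6568/π) × 24.00 = 12.66 h.

12.66 h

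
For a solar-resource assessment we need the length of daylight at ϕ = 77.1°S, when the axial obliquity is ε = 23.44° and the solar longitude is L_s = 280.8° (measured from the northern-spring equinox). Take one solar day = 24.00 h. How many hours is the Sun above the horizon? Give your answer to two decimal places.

24.00 h

Solar declination: sin δ = sin ε · sin L_s = sin 23.44° × sin 280.8° = -0.39074, so δ = -23.001°.
Sunrise equation: cos h₀ = −tan ϕ · tan δ = -1.8534 ≤ −1, so the Sun never sets (polar day) and h₀ = π.
Daylight = 2h₀/(2π) × 24.00 h = (3.1416/π) × 24.00 = 24.00 h.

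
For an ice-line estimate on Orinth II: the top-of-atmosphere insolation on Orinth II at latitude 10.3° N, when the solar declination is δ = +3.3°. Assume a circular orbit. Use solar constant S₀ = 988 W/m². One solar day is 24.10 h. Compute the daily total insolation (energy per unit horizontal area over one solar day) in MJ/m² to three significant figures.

27.2 MJ/m²

cos H₀ = −tan(+10.3°) tan(+3.300°) = -0.0105, H₀ = 1.5813 rad.
Bracket: H₀ sin φ sin δ + cos φ cos δ sin H₀ = 1.5813×0.17880×0.05756 + 0.98389×0.99834×0.99995 = 0.016274 + 0.982208 = 0.998482.
Q̄ = (S₀/π) × [bracket] = (988/π) × 0.998482 = 314.01 W/m².
Daily total = Q̄ × 24.10 h × 3600 s/h = 314.01 × 24.10 × 3600 / 10⁶ = 27.24 MJ/m².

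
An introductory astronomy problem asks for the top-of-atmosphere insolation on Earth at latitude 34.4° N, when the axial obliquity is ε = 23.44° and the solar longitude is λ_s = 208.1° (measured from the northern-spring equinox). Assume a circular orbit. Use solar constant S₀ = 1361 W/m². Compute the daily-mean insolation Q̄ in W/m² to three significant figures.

Q̄ ≈ 282 W/m²

Solar declination: sin δ = sin ε · sin λ_s = sin 23.44° × sin 208.1° = -0.18736, so δ = -10.799°.
cos H₀ = −tan(+34.4°) tan(-10.799°) = 0.1306, H₀ = 1.4398 rad.
Bracket: H₀ sin φ sin δ + cos φ cos δ sin H₀ = 1.4398×0.56497×-0.18736 + 0.82511×0.98229×0.99143 = -0.152407 + 0.803551 = 0.651144.
Q̄ = (S₀/π) × [bracket] = (1361/π) × 0.651144 = 282.1 W/m².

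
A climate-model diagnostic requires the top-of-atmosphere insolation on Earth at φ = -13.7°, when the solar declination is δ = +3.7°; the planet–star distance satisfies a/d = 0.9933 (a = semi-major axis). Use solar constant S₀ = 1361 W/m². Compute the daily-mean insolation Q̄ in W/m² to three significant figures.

cos H₀ = −tan(-13.7°) tan(+3.700°) = 0.0158, H₀ = 1.5550 rad.
Bracket: H₀ sin φ sin δ + cos φ cos δ sin H₀ = 1.5550×-0.23684×0.06453 + 0.97155×0.99792×0.99988 = -0.023766 + 0.969413 = 0.945647.
Inverse-square distance factor (a/d)² = 0.9933² = 0.986645.
Q̄ = (S₀/π) × 0.986645 × [bracket] = (1361/π) × 0.986645 × 0.945647 = 404.2 W/m².

Q̄ ≈ 404 W/m²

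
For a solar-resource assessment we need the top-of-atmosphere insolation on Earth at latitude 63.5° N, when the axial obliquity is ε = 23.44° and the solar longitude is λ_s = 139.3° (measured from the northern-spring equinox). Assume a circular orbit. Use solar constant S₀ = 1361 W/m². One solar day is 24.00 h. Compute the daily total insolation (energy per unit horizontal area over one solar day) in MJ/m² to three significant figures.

32.2 MJ/m²

Solar declination: sin δ = sin ε · sin λ_s = sin 23.44° × sin 139.3° = 0.25940, so δ = +15.034°.
cos H₀ = −tan(+63.5°) tan(+15.034°) = -0.5387, H₀ = 2.1397 rad.
Bracket: H₀ sin φ sin δ + cos φ cos δ sin H₀ = 2.1397×0.89493×0.25940 + 0.44620×0.96577×0.84249 = 0.496720 + 0.363051 = 0.859771.
Q̄ = (S₀/π) × [bracket] = (1361/π) × 0.859771 = 372.47 W/m².
Daily total = Q̄ × 24.00 h × 3600 s/h = 372.47 × 24.00 × 3600 / 10⁶ = 32.18 MJ/m².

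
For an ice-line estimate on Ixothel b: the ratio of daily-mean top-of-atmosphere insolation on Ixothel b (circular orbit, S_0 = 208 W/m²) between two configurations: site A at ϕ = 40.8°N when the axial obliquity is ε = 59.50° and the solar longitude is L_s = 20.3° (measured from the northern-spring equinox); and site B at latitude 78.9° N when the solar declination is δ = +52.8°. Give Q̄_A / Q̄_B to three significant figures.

— Configuration A (ϕ=+40.8°):
Solar declination: sin δ = sin ε · sin L_s = sin 59.50° × sin 20.3° = 0.29893, so δ = +17.393°.
cos h₀ = −tan(+40.8°) tan(+17.393°) = -0.2704, h₀ = 1.8446 rad.
Bracket: h₀ sin ϕ sin δ + cos ϕ cos δ sin h₀ = 1.8446×0.65342×0.29893 + 0.75700×0.95428×0.96275 = 0.360300 + 0.695481 = 1.055781.
Q̄ = (S_0/π) × [bracket] = (208/π) × 1.055781 = 69.902 W/m².
— Configuration B (ϕ=+78.9°):
cos h₀ = −tan(+78.9°) tan(+52.800°) = -6.7151 ≤ −1 ⇒ polar day, h₀ = π.
Bracket: h₀ sin ϕ sin δ + cos ϕ cos δ sin h₀ = 3.1416×0.98129×0.79653 + 0.19252×0.60460×0.00000 = 2.455559 + 0.000000 = 2.455559.
Q̄ = (S_0/π) × [bracket] = (208/π) × 2.455559 = 162.58 W/m².
Ratio Q̄_A / Q̄_B = 69.902 / 162.58 = 0.4300.

Q̄_A / Q̄_B ≈ 0.430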